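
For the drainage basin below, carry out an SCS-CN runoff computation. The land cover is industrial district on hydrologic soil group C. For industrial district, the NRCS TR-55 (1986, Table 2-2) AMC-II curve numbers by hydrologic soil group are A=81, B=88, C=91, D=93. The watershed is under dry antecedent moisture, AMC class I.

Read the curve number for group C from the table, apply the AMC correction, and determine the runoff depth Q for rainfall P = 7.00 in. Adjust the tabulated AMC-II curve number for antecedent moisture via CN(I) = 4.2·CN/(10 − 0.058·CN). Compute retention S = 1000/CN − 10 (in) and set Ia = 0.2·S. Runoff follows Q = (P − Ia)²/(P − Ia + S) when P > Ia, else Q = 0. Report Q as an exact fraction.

Q = 17297281/3604783 in ≈ 4.798 in

NRCS table: industrial district, soil group C → CN(II) = 91
Adjust CN=91 to AMC I: 4.2·91/(10 − 0.058·91) → (1911/5) ÷ (2361/500) = 63700/787 ≈ 80.940
S = 1000/(63700/787) − 10 = 1500/637 in ≈ 2.355 in
Ia = 0.2·(1500/637) = 300/637 in ≈ 0.471 in
Excess rainfall: 7.000 − 0.471 = 6.529 in; P > Ia so Q > 0
Runoff Q = (P−Ia)²/(P−Ia+S) = (6.529)²/(6.529+2.355) = 17297281/3604783 ≈ 4.798 in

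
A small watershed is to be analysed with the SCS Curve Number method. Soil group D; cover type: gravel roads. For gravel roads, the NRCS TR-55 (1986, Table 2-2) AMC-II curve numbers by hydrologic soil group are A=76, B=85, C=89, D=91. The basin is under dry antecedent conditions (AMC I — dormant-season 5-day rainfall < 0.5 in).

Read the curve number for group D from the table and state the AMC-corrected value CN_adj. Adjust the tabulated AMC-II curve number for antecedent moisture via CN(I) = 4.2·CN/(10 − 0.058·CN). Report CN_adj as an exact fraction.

NRCS table: gravel roads, soil group D → CN(II) = 91
CN(I) from CN(II)=91: (4.2·91)/(10 − 0.058·91) = 63700/787 ≈ 80.940

CN_adj = 63700/787 ≈ 80.940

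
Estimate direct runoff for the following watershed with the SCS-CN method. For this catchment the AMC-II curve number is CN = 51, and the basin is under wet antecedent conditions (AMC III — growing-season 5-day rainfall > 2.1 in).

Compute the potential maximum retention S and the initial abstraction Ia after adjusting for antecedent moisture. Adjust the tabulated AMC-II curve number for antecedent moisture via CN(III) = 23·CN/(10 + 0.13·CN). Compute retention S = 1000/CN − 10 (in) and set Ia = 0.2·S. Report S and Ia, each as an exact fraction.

S = 4900/1173 in ≈ 4.177 in; Ia = 980/1173 in ≈ 0.835 in

Adjust CN=51 to AMC III: 23·51/(10 + 0.13·51) → 1173 ÷ (1663/100) = 117300/1663 ≈ 70.535
Retention S: 1000/CN − 10 with CN=70.535 → S = 4900/1173 ≈ 4.177 in
Ia = 0.2S: 0.2·4.177 = 0.835 in (exactly 980/1173)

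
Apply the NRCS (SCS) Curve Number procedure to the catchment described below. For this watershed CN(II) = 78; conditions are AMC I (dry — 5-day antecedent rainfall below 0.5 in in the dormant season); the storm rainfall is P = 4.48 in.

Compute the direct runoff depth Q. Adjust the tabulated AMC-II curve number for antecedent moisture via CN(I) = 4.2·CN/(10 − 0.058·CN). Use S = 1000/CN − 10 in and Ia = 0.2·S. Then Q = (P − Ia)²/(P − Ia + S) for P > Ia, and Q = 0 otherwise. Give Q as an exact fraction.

Q = 257827249/258148800 in ≈ 0.999 in

Dry (AMC I): CN(I) = 4.2·78/(10 − 0.058·78) = (1638/5)/(1369/250) = 81900/1369 ≈ 59.825
S = 1000/(81900/1369) − 10 = 5500/819 in ≈ 6.716 in
Initial abstraction Ia = S/5 = (5500/819)/5 = 1100/819 ≈ 1.343 in
Excess rainfall: 4.480 − 1.343 = 3.137 in; P > Ia so Q > 0
Q = (64228/20475)²/((64228/20475) + 5500/819) = (4125235984/419225625)/(201728/20475) = 257827249/258148800 in ≈ 0.999 in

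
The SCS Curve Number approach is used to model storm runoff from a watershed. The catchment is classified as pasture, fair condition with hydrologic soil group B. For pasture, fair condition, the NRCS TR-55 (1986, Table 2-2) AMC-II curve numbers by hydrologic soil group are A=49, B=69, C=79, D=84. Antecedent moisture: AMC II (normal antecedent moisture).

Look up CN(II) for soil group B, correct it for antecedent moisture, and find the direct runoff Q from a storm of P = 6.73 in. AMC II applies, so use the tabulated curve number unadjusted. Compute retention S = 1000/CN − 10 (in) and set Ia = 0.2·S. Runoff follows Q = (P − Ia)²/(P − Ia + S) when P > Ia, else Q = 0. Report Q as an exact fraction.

NRCS table: pasture, fair condition, soil group B → CN(II) = 69
AMC II — tabulated CN = 69 applies directly.
S = 1000/69 − 10 = 310/69 in ≈ 4.493 in
Ia = 0.2·(310/69) = 62/69 in ≈ 0.899 in
Since P=6.730 > Ia=0.899: effective rainfall P−Ia = 40237/6900 in
Runoff Q = (P−Ia)²/(P−Ia+S) = (5.831)²/(5.831+4.493) = 1619016169/491535300 ≈ 3.294 in

Q = 1619016169/491535300 in ≈ 3.294 in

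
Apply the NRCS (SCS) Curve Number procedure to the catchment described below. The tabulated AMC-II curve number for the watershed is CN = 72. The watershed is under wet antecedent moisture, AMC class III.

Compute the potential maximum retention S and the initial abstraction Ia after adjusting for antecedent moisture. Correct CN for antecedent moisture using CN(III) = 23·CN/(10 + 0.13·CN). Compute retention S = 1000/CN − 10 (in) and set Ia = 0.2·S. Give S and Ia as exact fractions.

Wet (AMC III): CN(III) = 23·72/(10 + 0.13·72) = 1656/(484/25) = 10350/121 ≈ 85.537
S = 1000/(10350/121) − 10 = 350/207 in ≈ 1.691 in
Ia = 0.2S: 0.2·1.691 = 0.338 in (exactly 70/207)

S = 350/207 in ≈ 1.691 in; Ia = 70/207 in ≈ 0.338 in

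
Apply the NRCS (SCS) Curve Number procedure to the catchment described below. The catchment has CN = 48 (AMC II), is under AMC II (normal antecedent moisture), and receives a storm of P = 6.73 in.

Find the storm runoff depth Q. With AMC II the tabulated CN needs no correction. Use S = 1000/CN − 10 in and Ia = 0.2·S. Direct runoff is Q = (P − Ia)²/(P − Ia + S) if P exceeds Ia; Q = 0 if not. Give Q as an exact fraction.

Q = 1874161/1385700 in ≈ 1.353 in

CN(II) = 48; AMC II needs no correction.
S = 1000/48 − 10 = 65/6 in ≈ 10.833 in
Initial abstraction Ia = S/5 = (65/6)/5 = 13/6 ≈ 2.167 in
Excess rainfall: 6.730 − 2.167 = 4.563 in; P > Ia so Q > 0
Runoff Q = (P−Ia)²/(P−Ia+S) = (4.563)²/(4.563+10.833) = 1874161/1385700 ≈ 1.353 in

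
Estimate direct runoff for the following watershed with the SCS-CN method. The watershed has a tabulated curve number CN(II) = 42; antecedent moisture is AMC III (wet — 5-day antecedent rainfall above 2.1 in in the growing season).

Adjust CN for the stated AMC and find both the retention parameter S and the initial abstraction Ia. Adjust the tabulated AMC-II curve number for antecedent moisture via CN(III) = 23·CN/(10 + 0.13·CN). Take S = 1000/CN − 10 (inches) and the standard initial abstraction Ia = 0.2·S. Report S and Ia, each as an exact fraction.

Adjust CN=42 to AMC III: 23·42/(10 + 0.13·42) → 966 ÷ (773/50) = 48300/773 ≈ 62.484
Retention S: 1000/CN − 10 with CN=62.484 → S = 2900/483 ≈ 6.004 in
Ia = 0.2S: 0.2·6.004 = 1.201 in (exactly 580/483)

S = 2900/483 in ≈ 6.004 in; Ia = 580/483 in ≈ 1.201 in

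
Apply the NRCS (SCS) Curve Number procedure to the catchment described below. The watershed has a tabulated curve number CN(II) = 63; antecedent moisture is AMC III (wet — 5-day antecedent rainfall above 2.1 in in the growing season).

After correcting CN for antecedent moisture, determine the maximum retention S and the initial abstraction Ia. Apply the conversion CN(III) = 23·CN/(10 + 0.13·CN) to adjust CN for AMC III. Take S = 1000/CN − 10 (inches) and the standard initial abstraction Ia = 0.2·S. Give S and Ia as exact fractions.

S = 3700/1449 in ≈ 2.553 in; Ia = 740/1449 in ≈ 0.511 in

Adjust CN=63 to AMC III: 23·63/(10 + 0.13·63) → 1449 ÷ (1819/100) = 144900/1819 ≈ 79.659
Max retention: S = 1000/(144900/1819) − 10 = 3700/1449 in (≈ 2.553 in)
Initial abstraction Ia = S/5 = (3700/1449)/5 = 740/1449 ≈ 0.511 in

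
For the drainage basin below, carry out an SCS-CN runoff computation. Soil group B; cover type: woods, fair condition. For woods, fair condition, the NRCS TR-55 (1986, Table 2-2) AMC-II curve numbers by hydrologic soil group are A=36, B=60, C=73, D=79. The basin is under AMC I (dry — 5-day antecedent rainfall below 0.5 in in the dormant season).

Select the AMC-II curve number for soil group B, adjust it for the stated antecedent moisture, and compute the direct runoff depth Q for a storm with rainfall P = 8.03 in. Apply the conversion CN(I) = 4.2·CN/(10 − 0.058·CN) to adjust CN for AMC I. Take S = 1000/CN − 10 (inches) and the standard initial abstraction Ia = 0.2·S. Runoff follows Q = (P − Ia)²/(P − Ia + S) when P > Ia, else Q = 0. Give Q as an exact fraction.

NRCS table: woods, fair condition, soil group B → CN(II) = 60
Dry (AMC I): CN(I) = 4.2·60/(10 − 0.058·60) = 252/(163/25) = 6300/163 ≈ 38.650
Max retention: S = 1000/(6300/163) − 10 = 1000/63 in (≈ 15.873 in)
Ia = 0.2·(1000/63) = 200/63 in ≈ 3.175 in
Since P=8.030 > Ia=3.175: effective rainfall P−Ia = 30589/6300 in
Q: (30589/6300)² ÷ (130589/6300) = 935686921/822710700 in (≈ 1.137 in)

Q = 935686921/822710700 in ≈ 1.137 in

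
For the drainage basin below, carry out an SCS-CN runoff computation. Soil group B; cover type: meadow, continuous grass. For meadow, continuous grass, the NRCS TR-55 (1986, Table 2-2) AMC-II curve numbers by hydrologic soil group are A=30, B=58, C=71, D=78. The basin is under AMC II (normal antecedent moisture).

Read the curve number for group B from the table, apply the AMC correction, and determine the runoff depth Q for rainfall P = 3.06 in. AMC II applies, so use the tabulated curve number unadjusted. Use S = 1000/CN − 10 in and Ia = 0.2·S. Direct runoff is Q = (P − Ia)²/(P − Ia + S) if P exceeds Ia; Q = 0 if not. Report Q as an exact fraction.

Q = 1820523/6204550 in ≈ 0.293 in

NRCS table: meadow, continuous grass, soil group B → CN(II) = 58
AMC II — tabulated CN = 58 applies directly.
S = 1000/58 − 10 = 210/29 in ≈ 7.241 in
Ia = 0.2·(210/29) = 42/29 in ≈ 1.448 in
P − Ia = 3.060 − 1.448 = 2337/1450 ≈ 1.612 in (> 0, runoff occurs)
Q: (2337/1450)² ÷ (12837/1450) = 1820523/6204550 in (≈ 0.293 in)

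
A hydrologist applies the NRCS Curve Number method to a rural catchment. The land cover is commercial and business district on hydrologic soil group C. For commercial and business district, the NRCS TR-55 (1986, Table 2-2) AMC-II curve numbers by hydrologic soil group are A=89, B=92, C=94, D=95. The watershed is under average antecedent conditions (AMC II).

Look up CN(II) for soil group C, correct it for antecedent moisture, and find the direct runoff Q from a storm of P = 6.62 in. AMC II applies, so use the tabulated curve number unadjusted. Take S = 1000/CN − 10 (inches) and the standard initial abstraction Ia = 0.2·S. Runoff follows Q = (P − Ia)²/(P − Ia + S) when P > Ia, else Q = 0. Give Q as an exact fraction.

NRCS table: commercial and business district, soil group C → CN(II) = 94
Average conditions: CN = 94 (no AMC adjustment).
Retention S: 1000/CN − 10 with CN=94.000 → S = 30/47 ≈ 0.638 in
Initial abstraction Ia = S/5 = (30/47)/5 = 6/47 ≈ 0.128 in
Since P=6.620 > Ia=0.128: effective rainfall P−Ia = 15257/2350 in
Runoff Q = (P−Ia)²/(P−Ia+S) = (6.492)²/(6.492+0.638) = 232776049/39378950 ≈ 5.911 in

Q = 232776049/39378950 in ≈ 5.911 in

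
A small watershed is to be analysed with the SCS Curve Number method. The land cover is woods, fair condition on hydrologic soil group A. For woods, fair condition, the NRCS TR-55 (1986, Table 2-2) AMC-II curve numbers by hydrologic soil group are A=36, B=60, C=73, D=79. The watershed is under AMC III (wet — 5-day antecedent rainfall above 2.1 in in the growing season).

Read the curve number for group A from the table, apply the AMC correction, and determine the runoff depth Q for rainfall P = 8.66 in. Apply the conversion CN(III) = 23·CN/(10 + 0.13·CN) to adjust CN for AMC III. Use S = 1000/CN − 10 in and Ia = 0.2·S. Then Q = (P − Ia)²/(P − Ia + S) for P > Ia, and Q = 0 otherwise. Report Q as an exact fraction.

NRCS table: woods, fair condition, soil group A → CN(II) = 36
Adjust CN=36 to AMC III: 23·36/(10 + 0.13·36) → 828 ÷ (367/25) = 20700/367 ≈ 56.403
Retention S: 1000/CN − 10 with CN=56.403 → S = 1600/207 ≈ 7.729 in
Ia = 0.2S: 0.2·7.729 = 1.546 in (exactly 320/207)
P − Ia = 8.660 − 1.546 = 73631/10350 ≈ 7.114 in (> 0, runoff occurs)
Q = (73631/10350)²/((73631/10350) + 1600/207) = (5421524161/107122500)/(153631/10350) = 5421524161/1590080850 in ≈ 3.410 in

Q = 5421524161/1590080850 in ≈ 3.410 in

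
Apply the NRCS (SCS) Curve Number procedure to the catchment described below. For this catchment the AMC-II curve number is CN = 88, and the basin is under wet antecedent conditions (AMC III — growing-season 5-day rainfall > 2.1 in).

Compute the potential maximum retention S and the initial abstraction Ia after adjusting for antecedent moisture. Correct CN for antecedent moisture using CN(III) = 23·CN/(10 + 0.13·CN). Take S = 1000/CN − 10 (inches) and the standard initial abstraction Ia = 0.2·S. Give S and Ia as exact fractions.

CN(III) from CN(II)=88: (23·88)/(10 + 0.13·88) = 6325/67 ≈ 94.403
S = 1000/(6325/67) − 10 = 150/253 in ≈ 0.593 in
Initial abstraction Ia = S/5 = (150/253)/5 = 30/253 ≈ 0.119 in

S = 150/253 in ≈ 0.593 in; Ia = 30/253 in ≈ 0.119 in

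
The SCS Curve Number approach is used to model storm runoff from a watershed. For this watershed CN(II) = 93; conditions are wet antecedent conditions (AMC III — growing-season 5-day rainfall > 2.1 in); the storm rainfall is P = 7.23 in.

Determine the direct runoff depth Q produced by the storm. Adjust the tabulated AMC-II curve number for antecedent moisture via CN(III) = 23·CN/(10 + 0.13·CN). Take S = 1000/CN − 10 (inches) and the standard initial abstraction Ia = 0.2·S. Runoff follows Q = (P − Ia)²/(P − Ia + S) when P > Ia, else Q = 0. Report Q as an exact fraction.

Q = 2348547055009/342774108300 in ≈ 6.852 in

Adjust CN=93 to AMC III: 23·93/(10 + 0.13·93) → 2139 ÷ (2209/100) = 213900/2209 ≈ 96.831
S = 1000/(213900/2209) − 10 = 700/2139 in ≈ 0.327 in
Ia = 0.2S: 0.2·0.327 = 0.065 in (exactly 140/2139)
P − Ia = 7.230 − 0.065 = 1532497/213900 ≈ 7.165 in (> 0, runoff occurs)
Q: (1532497/213900)² ÷ (1602497/213900) = 2348547055009/342774108300 in (≈ 6.852 in)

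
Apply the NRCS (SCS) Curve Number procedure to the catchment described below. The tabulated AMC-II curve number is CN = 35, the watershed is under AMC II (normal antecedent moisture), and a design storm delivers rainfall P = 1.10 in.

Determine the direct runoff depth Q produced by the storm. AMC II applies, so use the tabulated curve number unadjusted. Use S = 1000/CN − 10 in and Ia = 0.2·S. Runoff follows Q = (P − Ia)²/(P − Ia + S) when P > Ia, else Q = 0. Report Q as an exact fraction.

Q = 0 in ≈ 0.000 in

CN(II) = 35; AMC II needs no correction.
Retention S: 1000/CN − 10 with CN=35.000 → S = 130/7 ≈ 18.571 in
Initial abstraction Ia = S/5 = (130/7)/5 = 26/7 ≈ 3.714 in
P = 1.100 ≤ Ia = 3.714 in: entire storm abstracted, Q = 0.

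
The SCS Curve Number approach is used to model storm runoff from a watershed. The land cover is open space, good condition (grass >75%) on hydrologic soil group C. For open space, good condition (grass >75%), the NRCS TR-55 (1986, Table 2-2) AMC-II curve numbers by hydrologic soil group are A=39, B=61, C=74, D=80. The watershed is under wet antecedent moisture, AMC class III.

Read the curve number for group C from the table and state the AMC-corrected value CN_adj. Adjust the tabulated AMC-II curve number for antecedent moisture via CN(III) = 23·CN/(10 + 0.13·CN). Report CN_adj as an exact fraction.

NRCS table: open space, good condition (grass >75%), soil group C → CN(II) = 74
Adjust CN=74 to AMC III: 23·74/(10 + 0.13·74) → 1702 ÷ (981/50) = 85100/981 ≈ 86.748

CN_adj = 85100/981 ≈ 86.748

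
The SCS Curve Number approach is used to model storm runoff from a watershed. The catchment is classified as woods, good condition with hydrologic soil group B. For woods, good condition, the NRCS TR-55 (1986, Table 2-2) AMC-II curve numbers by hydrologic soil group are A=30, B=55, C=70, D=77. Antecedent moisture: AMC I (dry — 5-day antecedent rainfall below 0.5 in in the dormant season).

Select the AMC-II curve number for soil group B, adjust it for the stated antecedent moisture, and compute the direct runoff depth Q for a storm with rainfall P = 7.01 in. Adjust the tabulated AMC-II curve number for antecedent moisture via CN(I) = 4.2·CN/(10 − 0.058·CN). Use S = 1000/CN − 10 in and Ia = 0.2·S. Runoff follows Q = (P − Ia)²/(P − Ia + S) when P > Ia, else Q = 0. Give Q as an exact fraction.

NRCS table: woods, good condition, soil group B → CN(II) = 55
Adjust CN=55 to AMC I: 4.2·55/(10 − 0.058·55) → 231 ÷ (681/100) = 7700/227 ≈ 33.921
Max retention: S = 1000/(7700/227) − 10 = 1500/77 in (≈ 19.481 in)
Initial abstraction Ia = S/5 = (1500/77)/5 = 300/77 ≈ 3.896 in
Since P=7.010 > Ia=3.896: effective rainfall P−Ia = 23977/7700 in
Q: (23977/7700)² ÷ (173977/7700) = 574896529/1339622900 in (≈ 0.429 in)

Q = 574896529/1339622900 in ≈ 0.429 in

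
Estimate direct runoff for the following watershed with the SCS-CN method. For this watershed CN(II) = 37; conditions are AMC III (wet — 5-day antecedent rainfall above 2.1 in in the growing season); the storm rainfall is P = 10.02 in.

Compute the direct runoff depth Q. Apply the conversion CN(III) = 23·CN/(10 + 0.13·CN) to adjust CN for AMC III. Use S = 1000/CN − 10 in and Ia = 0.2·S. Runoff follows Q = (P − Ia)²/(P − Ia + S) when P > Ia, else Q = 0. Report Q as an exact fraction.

Q = 44007983067/9621278350 in ≈ 4.574 in

Adjust CN=37 to AMC III: 23·37/(10 + 0.13·37) → 851 ÷ (1481/100) = 85100/1481 ≈ 57.461
Max retention: S = 1000/(85100/1481) − 10 = 6300/851 in (≈ 7.403 in)
Initial abstraction Ia = S/5 = (6300/851)/5 = 1260/851 ≈ 1.481 in
Excess rainfall: 10.020 − 1.481 = 8.539 in; P > Ia so Q > 0
Q = (363351/42550)²/((363351/42550) + 6300/851) = (132023949201/1810502500)/(678351/42550) = 44007983067/9621278350 in ≈ 4.574 in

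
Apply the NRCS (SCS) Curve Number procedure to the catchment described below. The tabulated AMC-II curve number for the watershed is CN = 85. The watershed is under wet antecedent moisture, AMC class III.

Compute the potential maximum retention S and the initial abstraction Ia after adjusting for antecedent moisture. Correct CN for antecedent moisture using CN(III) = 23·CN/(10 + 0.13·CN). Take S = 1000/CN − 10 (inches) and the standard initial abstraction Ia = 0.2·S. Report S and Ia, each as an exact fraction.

Adjust CN=85 to AMC III: 23·85/(10 + 0.13·85) → 1955 ÷ (421/20) = 39100/421 ≈ 92.874
S = 1000/(39100/421) − 10 = 300/391 in ≈ 0.767 in
Initial abstraction Ia = S/5 = (300/391)/5 = 60/391 ≈ 0.153 in

S = 300/391 in ≈ 0.767 in; Ia = 60/391 in ≈ 0.153 in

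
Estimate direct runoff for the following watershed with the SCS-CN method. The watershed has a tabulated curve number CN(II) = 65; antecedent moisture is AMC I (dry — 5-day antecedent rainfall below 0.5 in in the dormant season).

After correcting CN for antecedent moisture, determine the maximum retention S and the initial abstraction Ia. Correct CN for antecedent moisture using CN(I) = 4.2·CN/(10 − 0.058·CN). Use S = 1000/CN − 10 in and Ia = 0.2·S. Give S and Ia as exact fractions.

Adjust CN=65 to AMC I: 4.2·65/(10 − 0.058·65) → 273 ÷ (623/100) = 3900/89 ≈ 43.820
Retention S: 1000/CN − 10 with CN=43.820 → S = 500/39 ≈ 12.821 in
Ia = 0.2S: 0.2·12.821 = 2.564 in (exactly 100/39)

S = 500/39 in ≈ 12.821 in; Ia = 100/39 in ≈ 2.564 in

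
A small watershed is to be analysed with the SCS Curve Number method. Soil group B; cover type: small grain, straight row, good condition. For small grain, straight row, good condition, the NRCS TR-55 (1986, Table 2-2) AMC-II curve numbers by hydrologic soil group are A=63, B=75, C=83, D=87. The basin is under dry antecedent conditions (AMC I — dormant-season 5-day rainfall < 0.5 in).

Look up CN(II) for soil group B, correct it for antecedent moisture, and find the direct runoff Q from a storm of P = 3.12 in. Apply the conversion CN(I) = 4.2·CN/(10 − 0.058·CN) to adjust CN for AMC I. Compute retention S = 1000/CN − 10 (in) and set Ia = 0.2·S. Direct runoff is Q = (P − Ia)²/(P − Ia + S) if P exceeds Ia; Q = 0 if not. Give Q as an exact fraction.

NRCS table: small grain, straight row, good condition, soil group B → CN(II) = 75
CN(I) from CN(II)=75: (4.2·75)/(10 − 0.058·75) = 6300/113 ≈ 55.752
Retention S: 1000/CN − 10 with CN=55.752 → S = 500/63 ≈ 7.937 in
Ia = 0.2·(500/63) = 100/63 in ≈ 1.587 in
Excess rainfall: 3.120 − 1.587 = 1.533 in; P > Ia so Q > 0
Q = (2414/1575)²/((2414/1575) + 500/63) = (5827396/2480625)/(14914/1575) = 2913698/11744775 in ≈ 0.248 in

Q = 2913698/11744775 in ≈ 0.248 in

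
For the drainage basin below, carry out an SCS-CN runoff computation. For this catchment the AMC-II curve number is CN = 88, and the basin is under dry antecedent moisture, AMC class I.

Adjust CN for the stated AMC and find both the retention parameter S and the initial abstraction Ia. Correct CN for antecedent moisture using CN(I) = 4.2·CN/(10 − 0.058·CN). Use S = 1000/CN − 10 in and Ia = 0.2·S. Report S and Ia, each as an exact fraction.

S = 250/77 in ≈ 3.247 in; Ia = 50/77 in ≈ 0.649 in

Adjust CN=88 to AMC I: 4.2·88/(10 − 0.058·88) → (1848/5) ÷ (612/125) = 3850/51 ≈ 75.490
S = 1000/(3850/51) − 10 = 250/77 in ≈ 3.247 in
Initial abstraction Ia = S/5 = (250/77)/5 = 50/77 ≈ 0.649 in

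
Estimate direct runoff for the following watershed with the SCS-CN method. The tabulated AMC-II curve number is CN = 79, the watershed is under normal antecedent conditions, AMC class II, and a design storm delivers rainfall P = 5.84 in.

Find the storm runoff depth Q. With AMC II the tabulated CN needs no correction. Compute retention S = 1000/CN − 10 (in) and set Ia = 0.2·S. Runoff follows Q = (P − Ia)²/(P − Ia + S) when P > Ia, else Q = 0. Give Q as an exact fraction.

Q = 54957128/15537325 in ≈ 3.537 in

CN(II) = 79; AMC II needs no correction.
S = 1000/79 − 10 = 210/79 in ≈ 2.658 in
Initial abstraction Ia = S/5 = (210/79)/5 = 42/79 ≈ 0.532 in
P − Ia = 5.840 − 0.532 = 10484/1975 ≈ 5.308 in (> 0, runoff occurs)
Runoff Q = (P−Ia)²/(P−Ia+S) = (5.308)²/(5.308+2.658) = 54957128/15537325 ≈ 3.537 in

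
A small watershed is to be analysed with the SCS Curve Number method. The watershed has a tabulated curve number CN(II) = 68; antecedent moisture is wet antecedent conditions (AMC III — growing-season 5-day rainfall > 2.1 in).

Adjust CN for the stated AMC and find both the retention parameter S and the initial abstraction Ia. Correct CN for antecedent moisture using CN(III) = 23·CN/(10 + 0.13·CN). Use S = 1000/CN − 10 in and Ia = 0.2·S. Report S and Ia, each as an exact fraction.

Adjust CN=68 to AMC III: 23·68/(10 + 0.13·68) → 1564 ÷ (471/25) = 39100/471 ≈ 83.015
S = 1000/(39100/471) − 10 = 800/391 in ≈ 2.046 in
Ia = 0.2S: 0.2·2.046 = 0.409 in (exactly 160/391)

S = 800/391 in ≈ 2.046 in; Ia = 160/391 in ≈ 0.409 in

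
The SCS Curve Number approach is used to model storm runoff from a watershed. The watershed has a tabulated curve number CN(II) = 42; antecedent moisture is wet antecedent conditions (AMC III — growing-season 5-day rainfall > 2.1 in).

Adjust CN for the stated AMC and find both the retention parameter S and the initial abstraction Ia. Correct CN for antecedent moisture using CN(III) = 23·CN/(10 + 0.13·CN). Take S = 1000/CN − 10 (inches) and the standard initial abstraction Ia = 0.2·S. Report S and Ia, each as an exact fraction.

CN(III) from CN(II)=42: (23·42)/(10 + 0.13·42) = 48300/773 ≈ 62.484
Retention S: 1000/CN − 10 with CN=62.484 → S = 2900/483 ≈ 6.004 in
Ia = 0.2S: 0.2·6.004 = 1.201 in (exactly 580/483)

S = 2900/483 in ≈ 6.004 in; Ia = 580/483 in ≈ 1.201 in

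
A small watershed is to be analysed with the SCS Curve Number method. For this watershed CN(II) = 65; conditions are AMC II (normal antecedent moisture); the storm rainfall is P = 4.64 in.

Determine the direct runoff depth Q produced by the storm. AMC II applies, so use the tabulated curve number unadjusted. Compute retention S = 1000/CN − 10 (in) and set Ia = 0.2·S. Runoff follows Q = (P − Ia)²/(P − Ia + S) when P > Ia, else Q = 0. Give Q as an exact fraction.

Q = 335241/236275 in ≈ 1.419 in

CN(II) = 65; AMC II needs no correction.
Retention S: 1000/CN − 10 with CN=65.000 → S = 70/13 ≈ 5.385 in
Ia = 0.2·(70/13) = 14/13 in ≈ 1.077 in
Since P=4.640 > Ia=1.077: effective rainfall P−Ia = 1158/325 in
Q: (1158/325)² ÷ (2908/325) = 335241/236275 in (≈ 1.419 in)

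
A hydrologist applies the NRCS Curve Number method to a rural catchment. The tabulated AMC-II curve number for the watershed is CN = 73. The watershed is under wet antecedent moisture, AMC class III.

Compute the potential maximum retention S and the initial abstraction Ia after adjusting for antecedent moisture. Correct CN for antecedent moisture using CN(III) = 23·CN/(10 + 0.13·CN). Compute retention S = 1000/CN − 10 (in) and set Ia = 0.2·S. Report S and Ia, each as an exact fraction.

S = 2700/1679 in ≈ 1.608 in; Ia = 540/1679 in ≈ 0.322 in

CN(III) from CN(II)=73: (23·73)/(10 + 0.13·73) = 167900/1949 ≈ 86.147
S = 1000/(167900/1949) − 10 = 2700/1679 in ≈ 1.608 in
Ia = 0.2·(2700/1679) = 540/1679 in ≈ 0.322 in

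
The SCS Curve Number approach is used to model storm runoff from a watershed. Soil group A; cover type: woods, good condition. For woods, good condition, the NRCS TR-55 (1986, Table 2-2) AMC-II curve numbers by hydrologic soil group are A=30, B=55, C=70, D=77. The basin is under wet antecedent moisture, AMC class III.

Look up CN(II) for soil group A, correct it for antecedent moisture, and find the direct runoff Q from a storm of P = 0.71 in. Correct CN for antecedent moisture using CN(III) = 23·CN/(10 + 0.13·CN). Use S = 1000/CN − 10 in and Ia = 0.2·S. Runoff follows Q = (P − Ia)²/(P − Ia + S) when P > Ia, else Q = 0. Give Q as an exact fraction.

Q = 0 in ≈ 0.000 in

NRCS table: woods, good condition, soil group A → CN(II) = 30
Adjust CN=30 to AMC III: 23·30/(10 + 0.13·30) → 690 ÷ (139/10) = 6900/139 ≈ 49.640
Retention S: 1000/CN − 10 with CN=49.640 → S = 700/69 ≈ 10.145 in
Initial abstraction Ia = S/5 = (700/69)/5 = 140/69 ≈ 2.029 in
P = 0.710 ≤ Ia = 2.029 in: entire storm abstracted, Q = 0.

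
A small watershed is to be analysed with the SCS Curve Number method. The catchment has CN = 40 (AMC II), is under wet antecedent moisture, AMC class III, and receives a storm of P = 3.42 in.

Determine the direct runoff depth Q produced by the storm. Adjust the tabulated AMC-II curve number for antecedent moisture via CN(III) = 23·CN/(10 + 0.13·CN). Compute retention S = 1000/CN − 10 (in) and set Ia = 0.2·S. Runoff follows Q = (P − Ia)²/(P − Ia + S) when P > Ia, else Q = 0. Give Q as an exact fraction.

Adjust CN=40 to AMC III: 23·40/(10 + 0.13·40) → 920 ÷ (76/5) = 1150/19 ≈ 60.526
Retention S: 1000/CN − 10 with CN=60.526 → S = 150/23 ≈ 6.522 in
Ia = 0.2·(150/23) = 30/23 in ≈ 1.304 in
P − Ia = 3.420 − 1.304 = 2433/1150 ≈ 2.116 in (> 0, runoff occurs)
Q: (2433/1150)² ÷ (9933/1150) = 1973163/3807650 in (≈ 0.518 in)

Q = 1973163/3807650 in ≈ 0.518 in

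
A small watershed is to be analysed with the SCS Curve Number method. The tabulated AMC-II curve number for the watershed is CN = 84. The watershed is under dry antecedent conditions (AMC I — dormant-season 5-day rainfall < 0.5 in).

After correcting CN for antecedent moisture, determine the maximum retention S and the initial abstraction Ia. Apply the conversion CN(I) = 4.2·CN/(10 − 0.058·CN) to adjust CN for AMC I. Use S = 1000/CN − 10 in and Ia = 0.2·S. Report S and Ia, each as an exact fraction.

CN(I) from CN(II)=84: (4.2·84)/(10 − 0.058·84) = 44100/641 ≈ 68.799
Max retention: S = 1000/(44100/641) − 10 = 2000/441 in (≈ 4.535 in)
Ia = 0.2S: 0.2·4.535 = 0.907 in (exactly 400/441)

S = 2000/441 in ≈ 4.535 in; Ia = 400/441 in ≈ 0.907 in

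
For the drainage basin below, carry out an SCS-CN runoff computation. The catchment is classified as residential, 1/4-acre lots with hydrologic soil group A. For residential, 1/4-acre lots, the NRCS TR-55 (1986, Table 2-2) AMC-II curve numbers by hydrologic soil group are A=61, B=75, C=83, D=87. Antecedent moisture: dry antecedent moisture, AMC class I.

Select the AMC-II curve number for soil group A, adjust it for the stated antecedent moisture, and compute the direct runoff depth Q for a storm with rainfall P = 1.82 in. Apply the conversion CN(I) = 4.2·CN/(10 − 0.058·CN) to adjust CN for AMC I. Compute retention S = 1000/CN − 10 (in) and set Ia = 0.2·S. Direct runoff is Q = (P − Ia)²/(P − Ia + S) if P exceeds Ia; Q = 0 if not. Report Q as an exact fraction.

Q = 0 in ≈ 0.000 in

NRCS table: residential, 1/4-acre lots, soil group A → CN(II) = 61
CN(I) from CN(II)=61: (4.2·61)/(10 − 0.058·61) = 42700/1077 ≈ 39.647
Max retention: S = 1000/(42700/1077) − 10 = 6500/427 in (≈ 15.222 in)
Initial abstraction Ia = S/5 = (6500/427)/5 = 1300/427 ≈ 3.044 in
P = 1.820 ≤ Ia = 3.044 in: entire storm abstracted, Q = 0.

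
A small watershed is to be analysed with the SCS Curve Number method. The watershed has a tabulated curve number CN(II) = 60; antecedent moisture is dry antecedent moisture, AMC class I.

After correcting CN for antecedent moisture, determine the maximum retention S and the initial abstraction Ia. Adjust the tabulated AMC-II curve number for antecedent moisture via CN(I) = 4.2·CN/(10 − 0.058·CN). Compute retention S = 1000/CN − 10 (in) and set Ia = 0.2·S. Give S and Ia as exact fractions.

CN(I) from CN(II)=60: (4.2·60)/(10 − 0.058·60) = 6300/163 ≈ 38.650
S = 1000/(6300/163) − 10 = 1000/63 in ≈ 15.873 in
Ia = 0.2·(1000/63) = 200/63 in ≈ 3.175 in

S = 1000/63 in ≈ 15.873 in; Ia = 200/63 in ≈ 3.175 in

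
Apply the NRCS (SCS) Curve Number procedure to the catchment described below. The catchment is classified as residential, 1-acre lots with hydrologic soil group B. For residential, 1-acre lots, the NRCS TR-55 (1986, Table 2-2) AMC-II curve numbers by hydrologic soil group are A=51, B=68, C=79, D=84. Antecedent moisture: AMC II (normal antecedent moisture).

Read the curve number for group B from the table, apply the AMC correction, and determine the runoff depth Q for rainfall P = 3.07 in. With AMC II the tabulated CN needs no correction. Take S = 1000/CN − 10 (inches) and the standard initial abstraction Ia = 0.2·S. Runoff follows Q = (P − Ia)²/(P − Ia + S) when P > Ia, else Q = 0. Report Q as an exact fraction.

NRCS table: residential, 1-acre lots, soil group B → CN(II) = 68
CN(II) = 68; AMC II needs no correction.
Max retention: S = 1000/68 − 10 = 80/17 in (≈ 4.706 in)
Ia = 0.2S: 0.2·4.706 = 0.941 in (exactly 16/17)
Since P=3.070 > Ia=0.941: effective rainfall P−Ia = 3619/1700 in
Q: (3619/1700)² ÷ (11619/1700) = 13097161/19752300 in (≈ 0.663 in)

Q = 13097161/19752300 in ≈ 0.663 in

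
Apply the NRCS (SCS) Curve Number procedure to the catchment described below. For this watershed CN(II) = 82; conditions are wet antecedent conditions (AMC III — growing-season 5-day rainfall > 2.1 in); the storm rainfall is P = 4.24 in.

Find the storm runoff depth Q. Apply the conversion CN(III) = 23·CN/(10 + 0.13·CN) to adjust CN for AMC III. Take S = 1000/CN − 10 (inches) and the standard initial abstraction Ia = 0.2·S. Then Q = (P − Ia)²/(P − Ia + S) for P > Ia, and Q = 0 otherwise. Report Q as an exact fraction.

Q = 4556114882/1390429925 in ≈ 3.277 in

Wet (AMC III): CN(III) = 23·82/(10 + 0.13·82) = 1886/(1033/50) = 94300/1033 ≈ 91.288
Retention S: 1000/CN − 10 with CN=91.288 → S = 900/943 ≈ 0.954 in
Initial abstraction Ia = S/5 = (900/943)/5 = 180/943 ≈ 0.191 in
P − Ia = 4.240 − 0.191 = 95458/23575 ≈ 4.049 in (> 0, runoff occurs)
Runoff Q = (P−Ia)²/(P−Ia+S) = (4.049)²/(4.049+0.954) = 4556114882/1390429925 ≈ 3.277 in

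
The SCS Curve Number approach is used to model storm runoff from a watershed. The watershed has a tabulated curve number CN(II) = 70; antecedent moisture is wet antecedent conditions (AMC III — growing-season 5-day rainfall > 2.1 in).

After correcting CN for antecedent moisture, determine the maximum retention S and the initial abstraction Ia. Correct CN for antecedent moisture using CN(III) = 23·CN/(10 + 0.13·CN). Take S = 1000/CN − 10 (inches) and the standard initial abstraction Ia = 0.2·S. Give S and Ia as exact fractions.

S = 300/161 in ≈ 1.863 in; Ia = 60/161 in ≈ 0.373 in

CN(III) from CN(II)=70: (23·70)/(10 + 0.13·70) = 16100/191 ≈ 84.293
Retention S: 1000/CN − 10 with CN=84.293 → S = 300/161 ≈ 1.863 in
Ia = 0.2·(300/161) = 60/161 in ≈ 0.373 in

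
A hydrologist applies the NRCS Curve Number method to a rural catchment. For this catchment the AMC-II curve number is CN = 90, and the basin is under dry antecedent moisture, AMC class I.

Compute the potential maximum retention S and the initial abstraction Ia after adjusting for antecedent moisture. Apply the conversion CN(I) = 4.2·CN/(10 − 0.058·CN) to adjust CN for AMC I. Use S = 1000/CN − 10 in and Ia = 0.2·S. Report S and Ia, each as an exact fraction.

Dry (AMC I): CN(I) = 4.2·90/(10 − 0.058·90) = 378/(239/50) = 18900/239 ≈ 79.079
S = 1000/(18900/239) − 10 = 500/189 in ≈ 2.646 in
Initial abstraction Ia = S/5 = (500/189)/5 = 100/189 ≈ 0.529 in

S = 500/189 in ≈ 2.646 in; Ia = 100/189 in ≈ 0.529 in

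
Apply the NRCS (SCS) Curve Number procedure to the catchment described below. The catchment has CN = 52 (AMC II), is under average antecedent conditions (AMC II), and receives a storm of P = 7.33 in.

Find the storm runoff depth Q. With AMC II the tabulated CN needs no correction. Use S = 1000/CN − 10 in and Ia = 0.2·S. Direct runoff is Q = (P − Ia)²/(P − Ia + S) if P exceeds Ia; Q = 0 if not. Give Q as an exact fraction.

Q = 50822641/24867700 in ≈ 2.044 in

CN(II) = 52; AMC II needs no correction.
Max retention: S = 1000/52 − 10 = 120/13 in (≈ 9.231 in)
Ia = 0.2·(120/13) = 24/13 in ≈ 1.846 in
Since P=7.330 > Ia=1.846: effective rainfall P−Ia = 7129/1300 in
Q = (7129/1300)²/((7129/1300) + 120/13) = (50822641/1690000)/(19129/1300) = 50822641/24867700 in ≈ 2.044 in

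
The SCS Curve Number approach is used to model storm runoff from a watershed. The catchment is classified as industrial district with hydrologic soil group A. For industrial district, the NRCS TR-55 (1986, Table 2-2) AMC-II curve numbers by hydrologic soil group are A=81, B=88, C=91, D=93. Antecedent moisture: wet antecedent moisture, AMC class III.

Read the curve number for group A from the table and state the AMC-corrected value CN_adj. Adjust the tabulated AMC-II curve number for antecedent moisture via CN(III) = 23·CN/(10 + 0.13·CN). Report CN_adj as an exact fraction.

CN_adj = 186300/2053 ≈ 90.745

NRCS table: industrial district, soil group A → CN(II) = 81
Adjust CN=81 to AMC III: 23·81/(10 + 0.13·81) → 1863 ÷ (2053/100) = 186300/2053 ≈ 90.745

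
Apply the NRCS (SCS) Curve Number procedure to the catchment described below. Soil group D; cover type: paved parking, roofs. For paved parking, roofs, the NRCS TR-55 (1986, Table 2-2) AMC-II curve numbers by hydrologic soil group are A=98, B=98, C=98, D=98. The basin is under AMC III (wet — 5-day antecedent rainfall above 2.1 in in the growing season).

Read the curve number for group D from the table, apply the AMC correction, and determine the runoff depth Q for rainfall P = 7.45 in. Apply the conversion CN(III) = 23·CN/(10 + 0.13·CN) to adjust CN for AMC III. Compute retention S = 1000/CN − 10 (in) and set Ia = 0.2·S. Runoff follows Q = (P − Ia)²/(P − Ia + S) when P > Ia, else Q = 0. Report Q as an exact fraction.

Q = 28063955529/3821048420 in ≈ 7.345 in

NRCS table: paved parking, roofs, soil group D → CN(II) = 98
CN(III) from CN(II)=98: (23·98)/(10 + 0.13·98) = 112700/1137 ≈ 99.120
Max retention: S = 1000/(112700/1137) − 10 = 100/1127 in (≈ 0.089 in)
Initial abstraction Ia = S/5 = (100/1127)/5 = 20/1127 ≈ 0.018 in
P − Ia = 7.450 − 0.018 = 167523/22540 ≈ 7.432 in (> 0, runoff occurs)
Q: (167523/22540)² ÷ (169523/22540) = 28063955529/3821048420 in (≈ 7.345 in)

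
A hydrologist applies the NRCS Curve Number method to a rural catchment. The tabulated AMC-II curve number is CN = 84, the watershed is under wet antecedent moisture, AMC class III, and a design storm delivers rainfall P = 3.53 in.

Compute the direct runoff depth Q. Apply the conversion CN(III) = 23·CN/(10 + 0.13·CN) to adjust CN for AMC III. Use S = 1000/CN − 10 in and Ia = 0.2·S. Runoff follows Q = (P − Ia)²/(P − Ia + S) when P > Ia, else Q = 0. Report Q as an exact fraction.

Q = 26405925001/9780701700 in ≈ 2.700 in

Adjust CN=84 to AMC III: 23·84/(10 + 0.13·84) → 1932 ÷ (523/25) = 48300/523 ≈ 92.352
S = 1000/(48300/523) − 10 = 400/483 in ≈ 0.828 in
Initial abstraction Ia = S/5 = (400/483)/5 = 80/483 ≈ 0.166 in
Excess rainfall: 3.530 − 0.166 = 3.364 in; P > Ia so Q > 0
Runoff Q = (P−Ia)²/(P−Ia+S) = (3.364)²/(3.364+0.828) = 26405925001/9780701700 ≈ 2.700 in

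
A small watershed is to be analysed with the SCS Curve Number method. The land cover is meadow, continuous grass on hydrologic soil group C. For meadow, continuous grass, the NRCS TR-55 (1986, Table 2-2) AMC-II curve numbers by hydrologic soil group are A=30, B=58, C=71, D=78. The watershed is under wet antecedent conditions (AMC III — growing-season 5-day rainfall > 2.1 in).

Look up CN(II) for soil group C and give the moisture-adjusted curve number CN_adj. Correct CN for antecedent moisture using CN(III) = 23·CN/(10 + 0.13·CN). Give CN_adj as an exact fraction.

NRCS table: meadow, continuous grass, soil group C → CN(II) = 71
Adjust CN=71 to AMC III: 23·71/(10 + 0.13·71) → 1633 ÷ (1923/100) = 163300/1923 ≈ 84.919

CN_adj = 163300/1923 ≈ 84.919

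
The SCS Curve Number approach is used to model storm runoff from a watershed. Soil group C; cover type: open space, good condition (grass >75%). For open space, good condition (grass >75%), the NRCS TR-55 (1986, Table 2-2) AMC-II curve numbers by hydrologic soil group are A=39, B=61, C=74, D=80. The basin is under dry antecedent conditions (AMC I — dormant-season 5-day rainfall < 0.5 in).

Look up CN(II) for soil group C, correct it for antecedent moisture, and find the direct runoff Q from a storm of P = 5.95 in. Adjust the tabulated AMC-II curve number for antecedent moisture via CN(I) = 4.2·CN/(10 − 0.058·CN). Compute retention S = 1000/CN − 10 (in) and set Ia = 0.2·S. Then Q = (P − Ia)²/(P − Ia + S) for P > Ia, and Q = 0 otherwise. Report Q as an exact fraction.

Q = 4417330369/3053035020 in ≈ 1.447 in

NRCS table: open space, good condition (grass >75%), soil group C → CN(II) = 74
Dry (AMC I): CN(I) = 4.2·74/(10 − 0.058·74) = (1554/5)/(1427/250) = 77700/1427 ≈ 54.450
Retention S: 1000/CN − 10 with CN=54.450 → S = 6500/777 ≈ 8.366 in
Initial abstraction Ia = S/5 = (6500/777)/5 = 1300/777 ≈ 1.673 in
P − Ia = 5.950 − 1.673 = 66463/15540 ≈ 4.277 in (> 0, runoff occurs)
Q: (66463/15540)² ÷ (196463/15540) = 4417330369/3053035020 in (≈ 1.447 in)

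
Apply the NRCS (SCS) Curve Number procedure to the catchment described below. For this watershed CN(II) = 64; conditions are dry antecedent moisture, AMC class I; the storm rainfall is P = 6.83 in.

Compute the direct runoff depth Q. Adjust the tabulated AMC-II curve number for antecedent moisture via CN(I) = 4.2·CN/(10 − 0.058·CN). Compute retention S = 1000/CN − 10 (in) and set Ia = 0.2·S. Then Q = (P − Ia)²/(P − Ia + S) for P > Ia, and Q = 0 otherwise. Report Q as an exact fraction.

Adjust CN=64 to AMC I: 4.2·64/(10 − 0.058·64) → (1344/5) ÷ (786/125) = 5600/131 ≈ 42.748
Retention S: 1000/CN − 10 with CN=42.748 → S = 375/28 ≈ 13.393 in
Initial abstraction Ia = S/5 = (375/28)/5 = 75/28 ≈ 2.679 in
Excess rainfall: 6.830 − 2.679 = 4.151 in; P > Ia so Q > 0
Q: (1453/350)² ÷ (12281/700) = 2111209/2149175 in (≈ 0.982 in)

Q = 2111209/2149175 in ≈ 0.982 in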